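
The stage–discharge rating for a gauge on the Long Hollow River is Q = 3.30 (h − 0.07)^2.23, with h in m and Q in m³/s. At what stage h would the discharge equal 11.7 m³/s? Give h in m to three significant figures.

1.83 m

h − h₀ = (Q/C)^(1/b) = (11.7/3.30)^(1/2.23) = 1.764 m
h = 0.07 + 1.764 = 1.834 m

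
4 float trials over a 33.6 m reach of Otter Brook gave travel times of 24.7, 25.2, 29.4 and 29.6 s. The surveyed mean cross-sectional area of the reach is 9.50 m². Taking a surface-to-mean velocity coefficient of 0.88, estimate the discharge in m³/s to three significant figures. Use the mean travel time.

10.3 m³/s

t̄ = (24.7 + 25.2 + 29.4 + 29.6) / 4 = 27.225 s
v_surface = L / t̄ = 33.6 / 27.225 = 1.234 m/s
v_mean = 0.88 × 1.234 = 1.086 m/s
Q = A × v_mean = 9.50 × 1.086 = 10.32 m³/s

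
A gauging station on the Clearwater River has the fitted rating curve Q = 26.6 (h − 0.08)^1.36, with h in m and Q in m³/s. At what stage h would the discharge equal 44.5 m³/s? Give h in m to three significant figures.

h − h₀ = (Q/C)^(1/b) = (44.5/26.6)^(1/1.36) = 1.460 m
h = 0.08 + 1.460 = 1.540 m

1.54 m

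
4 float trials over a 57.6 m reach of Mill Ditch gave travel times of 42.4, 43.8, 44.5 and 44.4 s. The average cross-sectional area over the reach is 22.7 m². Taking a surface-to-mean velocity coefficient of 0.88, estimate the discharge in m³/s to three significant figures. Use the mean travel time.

26.3 m³/s

t̄ = (42.4 + 43.8 + 44.5 + 44.4) / 4 = 43.775 s
v_surface = L / t̄ = 57.6 / 43.775 = 1.316 m/s
v_mean = 0.88 × 1.316 = 1.158 m/s
Q = A × v_mean = 22.7 × 1.158 = 26.28 m³/s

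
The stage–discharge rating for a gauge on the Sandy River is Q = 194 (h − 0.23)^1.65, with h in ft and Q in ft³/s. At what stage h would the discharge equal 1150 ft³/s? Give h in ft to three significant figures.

3.17 ft

h − h₀ = (Q/C)^(1/b) = (1150/194)^(1/1.65) = 2.941 ft
h = 0.23 + 2.941 = 3.171 ft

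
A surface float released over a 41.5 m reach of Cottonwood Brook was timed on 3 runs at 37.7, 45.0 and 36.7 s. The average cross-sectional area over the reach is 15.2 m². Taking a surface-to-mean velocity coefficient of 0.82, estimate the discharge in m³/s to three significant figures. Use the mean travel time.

t̄ = (37.7 + 45.0 + 36.7) / 3 = 39.8 s
v_surface = L / t̄ = 41.5 / 39.8 = 1.043 m/s
v_mean = 0.82 × 1.043 = 0.8550 m/s
Q = A × v_mean = 15.2 × 0.8550 = 13.00 m³/s

13.0 m³/s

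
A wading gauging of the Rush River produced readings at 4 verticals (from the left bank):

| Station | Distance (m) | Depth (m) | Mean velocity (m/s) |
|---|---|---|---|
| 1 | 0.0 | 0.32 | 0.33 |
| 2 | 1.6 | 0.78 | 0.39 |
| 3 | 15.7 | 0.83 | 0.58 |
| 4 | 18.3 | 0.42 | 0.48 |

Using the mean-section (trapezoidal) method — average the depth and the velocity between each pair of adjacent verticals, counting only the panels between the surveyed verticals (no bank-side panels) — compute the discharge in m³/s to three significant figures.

6.68 m³/s

Panel 1-2: Δb = 1.6 m, d̄ = (0.32+0.78)/2 = 0.55, v̄ = (0.33+0.39)/2 = 0.36 → q = 1.6×0.55×0.36 = 0.3168 m³/s
Panel 2-3: Δb = 14.1 m, d̄ = (0.78+0.83)/2 = 0.805, v̄ = (0.39+0.58)/2 = 0.485 → q = 14.1×0.805×0.485 = 5.505 m³/s
Panel 3-4: Δb = 2.6 m, d̄ = (0.83+0.42)/2 = 0.625, v̄ = (0.58+0.48)/2 = 0.53 → q = 2.6×0.625×0.53 = 0.8613 m³/s
Q = Σ q = 6.683 m³/s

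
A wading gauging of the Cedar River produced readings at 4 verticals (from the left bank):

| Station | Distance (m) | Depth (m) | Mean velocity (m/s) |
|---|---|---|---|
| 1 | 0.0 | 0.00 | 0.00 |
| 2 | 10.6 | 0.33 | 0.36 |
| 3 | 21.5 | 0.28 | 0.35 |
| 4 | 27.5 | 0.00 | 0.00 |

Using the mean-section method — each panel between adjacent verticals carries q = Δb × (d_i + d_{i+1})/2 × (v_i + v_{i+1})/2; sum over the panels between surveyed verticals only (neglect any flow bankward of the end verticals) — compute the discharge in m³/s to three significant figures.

1.64 m³/s

Panel 1-2: Δb = 10.6 m, d̄ = (0.00+0.33)/2 = 0.165, v̄ = (0.00+0.36)/2 = 0.18 → q = 10.6×0.165×0.18 = 0.3148 m³/s
Panel 2-3: Δb = 10.9 m, d̄ = (0.33+0.28)/2 = 0.305, v̄ = (0.36+0.35)/2 = 0.355 → q = 10.9×0.305×0.355 = 1.180 m³/s
Panel 3-4: Δb = 6 m, d̄ = (0.28+0.00)/2 = 0.14, v̄ = (0.35+0.00)/2 = 0.175 → q = 6×0.14×0.175 = 0.1470 m³/s
Q = Σ q = 1.642 m³/s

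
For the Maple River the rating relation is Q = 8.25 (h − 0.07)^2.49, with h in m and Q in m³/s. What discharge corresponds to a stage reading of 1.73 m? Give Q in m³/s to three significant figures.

Q = 8.25 × (1.73 − 0.07)^2.49 = 8.25 × 1.66^2.49 = 29.14 m³/s

29.1 m³/s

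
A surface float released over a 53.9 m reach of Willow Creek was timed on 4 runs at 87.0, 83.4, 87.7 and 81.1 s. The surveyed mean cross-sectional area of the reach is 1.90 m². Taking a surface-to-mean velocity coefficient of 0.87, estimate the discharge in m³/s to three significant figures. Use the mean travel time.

t̄ = (87.0 + 83.4 + 87.7 + 81.1) / 4 = 84.8 s
v_surface = L / t̄ = 53.9 / 84.8 = 0.6356 m/s
v_mean = 0.87 × 0.6356 = 0.5530 m/s
Q = A × v_mean = 1.90 × 0.5530 = 1.051 m³/s

1.05 m³/s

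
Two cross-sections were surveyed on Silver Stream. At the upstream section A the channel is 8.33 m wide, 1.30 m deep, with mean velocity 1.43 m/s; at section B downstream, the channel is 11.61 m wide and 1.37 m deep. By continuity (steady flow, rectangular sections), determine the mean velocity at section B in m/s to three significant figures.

Q = A₁V₁ = (8.33×1.30) × 1.43 = 15.49 m³/s
A₂ = 11.61 × 1.37 = 15.91 m²
V₂ = Q/A₂ = 15.49/15.91 = 0.9736 m/s

0.974 m/s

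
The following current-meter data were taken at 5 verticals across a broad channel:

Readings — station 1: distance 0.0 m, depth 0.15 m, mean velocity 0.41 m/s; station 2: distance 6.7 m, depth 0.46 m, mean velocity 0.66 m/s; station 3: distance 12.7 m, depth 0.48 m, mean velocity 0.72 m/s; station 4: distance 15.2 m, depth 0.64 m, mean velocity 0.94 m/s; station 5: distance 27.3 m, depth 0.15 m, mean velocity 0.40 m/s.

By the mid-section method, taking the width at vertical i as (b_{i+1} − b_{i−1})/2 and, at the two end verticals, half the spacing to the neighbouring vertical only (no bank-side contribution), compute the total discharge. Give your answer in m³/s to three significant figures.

8.36 m³/s

w_1 = (6.7 − 0.0)/2 = 3.35 m; q_1 = 0.41 × 0.15 × 3.35 = 0.2060 m³/s
w_2 = (12.7 − 0.0)/2 = 6.35 m; q_2 = 0.66 × 0.46 × 6.35 = 1.928 m³/s
w_3 = (15.2 − 6.7)/2 = 4.25 m; q_3 = 0.72 × 0.48 × 4.25 = 1.469 m³/s
w_4 = (27.3 − 12.7)/2 = 7.3 m; q_4 = 0.94 × 0.64 × 7.3 = 4.392 m³/s
w_5 = (27.3 − 15.2)/2 = 6.05 m; q_5 = 0.40 × 0.15 × 6.05 = 0.3630 m³/s
Q = Σ qᵢ = 8.357 m³/s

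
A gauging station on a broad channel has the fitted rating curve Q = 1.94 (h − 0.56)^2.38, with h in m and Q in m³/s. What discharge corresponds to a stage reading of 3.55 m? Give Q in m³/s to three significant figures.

Q = 1.94 × (3.55 − 0.56)^2.38 = 1.94 × 2.99^2.38 = 26.30 m³/s

26.3 m³/s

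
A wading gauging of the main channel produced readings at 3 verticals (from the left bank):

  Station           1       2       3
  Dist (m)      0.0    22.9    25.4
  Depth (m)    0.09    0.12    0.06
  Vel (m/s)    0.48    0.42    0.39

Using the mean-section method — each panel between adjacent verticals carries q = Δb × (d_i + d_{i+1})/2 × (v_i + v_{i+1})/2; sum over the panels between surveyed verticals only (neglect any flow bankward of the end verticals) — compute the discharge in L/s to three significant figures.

1170 L/s

Panel 1-2: Δb = 22.9 m, d̄ = (0.09+0.12)/2 = 0.105, v̄ = (0.48+0.42)/2 = 0.45 → q = 22.9×0.105×0.45 = 1.082 m³/s
Panel 2-3: Δb = 2.5 m, d̄ = (0.12+0.06)/2 = 0.09, v̄ = (0.42+0.39)/2 = 0.405 → q = 2.5×0.09×0.405 = 0.09113 m³/s
Q = Σ q = 1.173 m³/s
= 1.173 × 1000 = 1173 L/s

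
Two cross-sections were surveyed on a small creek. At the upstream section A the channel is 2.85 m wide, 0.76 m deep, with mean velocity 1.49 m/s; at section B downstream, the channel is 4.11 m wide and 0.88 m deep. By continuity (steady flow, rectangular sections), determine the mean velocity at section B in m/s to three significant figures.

Q = A₁V₁ = (2.85×0.76) × 1.49 = 3.227 m³/s
A₂ = 4.11 × 0.88 = 3.617 m²
V₂ = Q/A₂ = 3.227/3.617 = 0.8923 m/s

0.892 m/s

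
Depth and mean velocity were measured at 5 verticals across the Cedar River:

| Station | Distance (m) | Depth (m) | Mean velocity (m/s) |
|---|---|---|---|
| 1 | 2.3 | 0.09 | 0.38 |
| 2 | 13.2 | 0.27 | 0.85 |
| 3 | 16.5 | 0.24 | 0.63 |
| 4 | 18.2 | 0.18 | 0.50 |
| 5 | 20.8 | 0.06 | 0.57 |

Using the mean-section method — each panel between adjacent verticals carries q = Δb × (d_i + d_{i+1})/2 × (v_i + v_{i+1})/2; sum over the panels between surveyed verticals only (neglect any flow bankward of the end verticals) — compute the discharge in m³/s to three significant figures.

2.20 m³/s

Panel 1-2: Δb = 10.9 m, d̄ = (0.09+0.27)/2 = 0.18, v̄ = (0.38+0.85)/2 = 0.615 → q = 10.9×0.18×0.615 = 1.207 m³/s
Panel 2-3: Δb = 3.3 m, d̄ = (0.27+0.24)/2 = 0.255, v̄ = (0.85+0.63)/2 = 0.74 → q = 3.3×0.255×0.74 = 0.6227 m³/s
Panel 3-4: Δb = 1.7 m, d̄ = (0.24+0.18)/2 = 0.21, v̄ = (0.63+0.50)/2 = 0.565 → q = 1.7×0.21×0.565 = 0.2017 m³/s
Panel 4-5: Δb = 2.6 m, d̄ = (0.18+0.06)/2 = 0.12, v̄ = (0.50+0.57)/2 = 0.535 → q = 2.6×0.12×0.535 = 0.1669 m³/s
Q = Σ q = 2.198 m³/s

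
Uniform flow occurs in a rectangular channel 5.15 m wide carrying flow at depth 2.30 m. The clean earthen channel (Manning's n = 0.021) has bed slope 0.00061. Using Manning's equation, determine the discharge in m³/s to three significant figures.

15.9 m³/s

A = b·y = 5.15 × 2.30 = 11.85 m²
P = b + 2y = 5.15 + 2×2.30 = 9.750 m
R = A/P = 11.85/9.750 = 1.215 m
Q = (1/n)·A·R^(2/3)·S^(1/2) = (1/0.021) × 11.85 × 1.215^(2/3) × 0.00061^(1/2) = 15.86 m³/s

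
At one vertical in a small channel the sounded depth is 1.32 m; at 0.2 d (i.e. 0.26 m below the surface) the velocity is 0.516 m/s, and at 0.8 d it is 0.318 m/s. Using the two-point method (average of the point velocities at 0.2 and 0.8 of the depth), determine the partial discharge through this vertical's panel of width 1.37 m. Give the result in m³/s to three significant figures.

v̄ = (0.516 + 0.318) / 2 = 0.4170 m/s
q = v̄ × d × w = 0.4170 × 1.32 × 1.37 = 0.7541 m³/s

0.754 m³/s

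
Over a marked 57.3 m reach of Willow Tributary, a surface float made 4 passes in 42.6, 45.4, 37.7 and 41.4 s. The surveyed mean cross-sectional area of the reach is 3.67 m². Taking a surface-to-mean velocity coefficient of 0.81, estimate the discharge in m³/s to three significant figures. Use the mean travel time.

4.08 m³/s

t̄ = (42.6 + 45.4 + 37.7 + 41.4) / 4 = 41.775 s
v_surface = L / t̄ = 57.3 / 41.775 = 1.372 m/s
v_mean = 0.81 × 1.372 = 1.111 m/s
Q = A × v_mean = 3.67 × 1.111 = 4.077 m³/s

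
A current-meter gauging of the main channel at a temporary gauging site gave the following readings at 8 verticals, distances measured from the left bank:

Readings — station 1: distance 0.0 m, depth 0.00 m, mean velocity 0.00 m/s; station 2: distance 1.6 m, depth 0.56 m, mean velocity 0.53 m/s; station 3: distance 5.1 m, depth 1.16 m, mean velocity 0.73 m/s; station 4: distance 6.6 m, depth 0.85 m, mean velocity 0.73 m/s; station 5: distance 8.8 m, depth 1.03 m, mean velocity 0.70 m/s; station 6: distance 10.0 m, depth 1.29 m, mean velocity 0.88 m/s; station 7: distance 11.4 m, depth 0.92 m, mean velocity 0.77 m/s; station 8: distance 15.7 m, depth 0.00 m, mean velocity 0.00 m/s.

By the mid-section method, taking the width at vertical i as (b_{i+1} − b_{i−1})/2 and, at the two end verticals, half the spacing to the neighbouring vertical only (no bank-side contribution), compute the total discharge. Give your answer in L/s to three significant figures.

8740 L/s

w_2 = (5.1 − 0.0)/2 = 2.55 m; q_2 = 0.53 × 0.56 × 2.55 = 0.7568 m³/s
w_3 = (6.6 − 1.6)/2 = 2.5 m; q_3 = 0.73 × 1.16 × 2.5 = 2.117 m³/s
w_4 = (8.8 − 5.1)/2 = 1.85 m; q_4 = 0.73 × 0.85 × 1.85 = 1.148 m³/s
w_5 = (10.0 − 6.6)/2 = 1.7 m; q_5 = 0.70 × 1.03 × 1.7 = 1.226 m³/s
w_6 = (11.4 − 8.8)/2 = 1.3 m; q_6 = 0.88 × 1.29 × 1.3 = 1.476 m³/s
w_7 = (15.7 − 10.0)/2 = 2.85 m; q_7 = 0.77 × 0.92 × 2.85 = 2.019 m³/s
Stations 1, 8 contribute zero (depth or velocity is 0).
Q = Σ qᵢ = 8.742 m³/s
= 8.742 × 1000 = 8742 L/s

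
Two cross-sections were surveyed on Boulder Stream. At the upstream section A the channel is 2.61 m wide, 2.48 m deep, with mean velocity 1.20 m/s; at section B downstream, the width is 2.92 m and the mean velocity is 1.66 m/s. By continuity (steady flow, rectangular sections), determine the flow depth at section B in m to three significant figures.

Q = A₁V₁ = (2.61×2.48) × 1.20 = 7.767 m³/s
d₂ = Q/(b₂ V₂) = 7.767/(2.92×1.66) = 1.602 m

1.60 m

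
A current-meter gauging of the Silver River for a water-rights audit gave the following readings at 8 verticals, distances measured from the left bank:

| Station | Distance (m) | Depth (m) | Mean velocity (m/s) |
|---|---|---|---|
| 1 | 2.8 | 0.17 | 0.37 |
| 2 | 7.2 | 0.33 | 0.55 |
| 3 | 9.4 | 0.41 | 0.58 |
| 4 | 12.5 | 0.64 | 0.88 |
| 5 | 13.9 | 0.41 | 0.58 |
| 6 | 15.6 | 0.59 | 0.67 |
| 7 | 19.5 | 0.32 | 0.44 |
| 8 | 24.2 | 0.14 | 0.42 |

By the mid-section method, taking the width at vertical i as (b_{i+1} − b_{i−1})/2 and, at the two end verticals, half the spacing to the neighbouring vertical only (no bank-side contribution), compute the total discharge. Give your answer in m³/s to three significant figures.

4.85 m³/s

w_1 = (7.2 − 2.8)/2 = 2.2 m; q_1 = 0.37 × 0.17 × 2.2 = 0.1384 m³/s
w_2 = (9.4 − 2.8)/2 = 3.3 m; q_2 = 0.55 × 0.33 × 3.3 = 0.5990 m³/s
w_3 = (12.5 − 7.2)/2 = 2.65 m; q_3 = 0.58 × 0.41 × 2.65 = 0.6302 m³/s
w_4 = (13.9 − 9.4)/2 = 2.25 m; q_4 = 0.88 × 0.64 × 2.25 = 1.267 m³/s
w_5 = (15.6 − 12.5)/2 = 1.55 m; q_5 = 0.58 × 0.41 × 1.55 = 0.3686 m³/s
w_6 = (19.5 − 13.9)/2 = 2.8 m; q_6 = 0.67 × 0.59 × 2.8 = 1.107 m³/s
w_7 = (24.2 − 15.6)/2 = 4.3 m; q_7 = 0.44 × 0.32 × 4.3 = 0.6054 m³/s
w_8 = (24.2 − 19.5)/2 = 2.35 m; q_8 = 0.42 × 0.14 × 2.35 = 0.1382 m³/s
Q = Σ qᵢ = 4.854 m³/s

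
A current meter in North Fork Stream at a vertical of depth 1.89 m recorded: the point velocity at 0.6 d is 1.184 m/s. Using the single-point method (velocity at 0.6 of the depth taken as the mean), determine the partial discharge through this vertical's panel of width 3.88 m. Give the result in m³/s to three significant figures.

v̄ = v₀.₆ = 1.184 m/s
q = v̄ × d × w = 1.184 × 1.89 × 3.88 = 8.683 m³/s

8.68 m³/s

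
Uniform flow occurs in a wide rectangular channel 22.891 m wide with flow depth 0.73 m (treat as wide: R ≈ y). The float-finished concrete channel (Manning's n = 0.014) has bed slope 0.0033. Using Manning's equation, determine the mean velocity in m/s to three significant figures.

3.33 m/s

A = b·y = 22.891 × 0.73 = 16.71 m²
Wide channel: R ≈ y = 0.73 m
Q = (1/n)·A·R^(2/3)·S^(1/2) = (1/0.014) × 16.71 × 0.7300^(2/3) × 0.0033^(1/2) = 55.59 m³/s
V = Q/A = 55.59/16.71 = 3.327 m/s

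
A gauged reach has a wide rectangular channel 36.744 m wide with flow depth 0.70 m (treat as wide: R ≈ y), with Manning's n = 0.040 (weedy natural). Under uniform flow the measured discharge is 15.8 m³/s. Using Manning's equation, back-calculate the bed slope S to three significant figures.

0.000971

A = b·y = 36.744 × 0.70 = 25.72 m²
Wide channel: R ≈ y = 0.70 m
S = (Q·n / (1·A·R^(2/3)))² = (15.8×0.040 / (1×25.72×0.7884))² = 0.0009714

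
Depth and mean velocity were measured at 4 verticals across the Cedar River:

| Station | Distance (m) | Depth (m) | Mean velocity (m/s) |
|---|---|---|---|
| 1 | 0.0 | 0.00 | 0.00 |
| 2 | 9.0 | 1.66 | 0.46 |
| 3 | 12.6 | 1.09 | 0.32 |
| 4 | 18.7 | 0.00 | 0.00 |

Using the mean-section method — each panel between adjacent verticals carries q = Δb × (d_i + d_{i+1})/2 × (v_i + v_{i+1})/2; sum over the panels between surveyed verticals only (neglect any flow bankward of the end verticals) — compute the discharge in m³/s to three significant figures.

Panel 1-2: Δb = 9 m, d̄ = (0.00+1.66)/2 = 0.83, v̄ = (0.00+0.46)/2 = 0.23 → q = 9×0.83×0.23 = 1.718 m³/s
Panel 2-3: Δb = 3.6 m, d̄ = (1.66+1.09)/2 = 1.375, v̄ = (0.46+0.32)/2 = 0.39 → q = 3.6×1.375×0.39 = 1.931 m³/s
Panel 3-4: Δb = 6.1 m, d̄ = (1.09+0.00)/2 = 0.545, v̄ = (0.32+0.00)/2 = 0.16 → q = 6.1×0.545×0.16 = 0.5319 m³/s
Q = Σ q = 4.181 m³/s

4.18 m³/s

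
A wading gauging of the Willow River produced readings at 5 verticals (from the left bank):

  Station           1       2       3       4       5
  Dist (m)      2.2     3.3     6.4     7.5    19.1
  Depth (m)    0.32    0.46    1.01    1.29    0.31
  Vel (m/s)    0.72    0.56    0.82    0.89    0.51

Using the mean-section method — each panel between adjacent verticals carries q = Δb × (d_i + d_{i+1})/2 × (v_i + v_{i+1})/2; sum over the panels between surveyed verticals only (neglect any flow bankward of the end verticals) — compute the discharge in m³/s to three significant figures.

9.42 m³/s

Panel 1-2: Δb = 1.1 m, d̄ = (0.32+0.46)/2 = 0.39, v̄ = (0.72+0.56)/2 = 0.64 → q = 1.1×0.39×0.64 = 0.2746 m³/s
Panel 2-3: Δb = 3.1 m, d̄ = (0.46+1.01)/2 = 0.735, v̄ = (0.56+0.82)/2 = 0.69 → q = 3.1×0.735×0.69 = 1.572 m³/s
Panel 3-4: Δb = 1.1 m, d̄ = (1.01+1.29)/2 = 1.15, v̄ = (0.82+0.89)/2 = 0.855 → q = 1.1×1.15×0.855 = 1.082 m³/s
Panel 4-5: Δb = 11.6 m, d̄ = (1.29+0.31)/2 = 0.8, v̄ = (0.89+0.51)/2 = 0.7 → q = 11.6×0.8×0.7 = 6.496 m³/s
Q = Σ q = 9.424 m³/s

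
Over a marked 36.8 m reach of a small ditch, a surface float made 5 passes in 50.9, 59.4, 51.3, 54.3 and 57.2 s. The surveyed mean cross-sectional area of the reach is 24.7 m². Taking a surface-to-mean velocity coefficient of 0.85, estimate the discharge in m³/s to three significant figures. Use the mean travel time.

14.1 m³/s

t̄ = (50.9 + 59.4 + 51.3 + 54.3 + 57.2) / 5 = 54.62 s
v_surface = L / t̄ = 36.8 / 54.62 = 0.6737 m/s
v_mean = 0.85 × 0.6737 = 0.5727 m/s
Q = A × v_mean = 24.7 × 0.5727 = 14.15 m³/s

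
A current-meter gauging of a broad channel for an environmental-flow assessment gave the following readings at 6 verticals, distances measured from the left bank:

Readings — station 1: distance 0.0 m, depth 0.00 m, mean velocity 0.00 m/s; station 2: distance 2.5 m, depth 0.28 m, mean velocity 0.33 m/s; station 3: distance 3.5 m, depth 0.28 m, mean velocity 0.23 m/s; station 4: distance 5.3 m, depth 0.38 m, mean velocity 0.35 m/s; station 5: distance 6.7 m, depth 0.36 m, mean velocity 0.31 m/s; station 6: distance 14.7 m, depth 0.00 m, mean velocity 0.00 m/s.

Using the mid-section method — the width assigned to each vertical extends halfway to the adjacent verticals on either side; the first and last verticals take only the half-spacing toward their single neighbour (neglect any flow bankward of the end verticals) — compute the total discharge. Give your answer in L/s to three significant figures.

989 L/s

w_2 = (3.5 − 0.0)/2 = 1.75 m; q_2 = 0.33 × 0.28 × 1.75 = 0.1617 m³/s
w_3 = (5.3 − 2.5)/2 = 1.4 m; q_3 = 0.23 × 0.28 × 1.4 = 0.09016 m³/s
w_4 = (6.7 − 3.5)/2 = 1.6 m; q_4 = 0.35 × 0.38 × 1.6 = 0.2128 m³/s
w_5 = (14.7 − 5.3)/2 = 4.7 m; q_5 = 0.31 × 0.36 × 4.7 = 0.5245 m³/s
Stations 1, 6 contribute zero (depth or velocity is 0).
Q = Σ qᵢ = 0.9892 m³/s
= 0.9892 × 1000 = 989.2 L/s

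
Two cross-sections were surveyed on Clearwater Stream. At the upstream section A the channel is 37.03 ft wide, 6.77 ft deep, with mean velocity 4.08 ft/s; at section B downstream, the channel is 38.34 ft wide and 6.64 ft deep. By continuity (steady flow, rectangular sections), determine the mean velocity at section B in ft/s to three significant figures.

4.02 ft/s

Q = A₁V₁ = (37.03×6.77) × 4.08 = 1023 ft³/s
A₂ = 38.34 × 6.64 = 254.6 ft²
V₂ = Q/A₂ = 1023/254.6 = 4.018 ft/s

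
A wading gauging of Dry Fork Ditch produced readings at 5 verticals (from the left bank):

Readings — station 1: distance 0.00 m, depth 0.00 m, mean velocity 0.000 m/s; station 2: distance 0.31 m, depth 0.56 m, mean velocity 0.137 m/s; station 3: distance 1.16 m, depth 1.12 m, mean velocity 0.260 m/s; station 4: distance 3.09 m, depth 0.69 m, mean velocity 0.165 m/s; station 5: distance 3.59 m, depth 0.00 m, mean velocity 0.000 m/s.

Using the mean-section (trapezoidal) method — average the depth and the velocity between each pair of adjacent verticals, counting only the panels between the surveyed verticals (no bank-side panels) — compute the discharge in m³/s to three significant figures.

0.533 m³/s

Panel 1-2: Δb = 0.31 m, d̄ = (0.00+0.56)/2 = 0.28, v̄ = (0.000+0.137)/2 = 0.0685 → q = 0.31×0.28×0.0685 = 0.005946 m³/s
Panel 2-3: Δb = 0.85 m, d̄ = (0.56+1.12)/2 = 0.84, v̄ = (0.137+0.260)/2 = 0.1985 → q = 0.85×0.84×0.1985 = 0.1417 m³/s
Panel 3-4: Δb = 1.93 m, d̄ = (1.12+0.69)/2 = 0.905, v̄ = (0.260+0.165)/2 = 0.2125 → q = 1.93×0.905×0.2125 = 0.3712 m³/s
Panel 4-5: Δb = 0.5 m, d̄ = (0.69+0.00)/2 = 0.345, v̄ = (0.165+0.000)/2 = 0.0825 → q = 0.5×0.345×0.0825 = 0.01423 m³/s
Q = Σ q = 0.5331 m³/s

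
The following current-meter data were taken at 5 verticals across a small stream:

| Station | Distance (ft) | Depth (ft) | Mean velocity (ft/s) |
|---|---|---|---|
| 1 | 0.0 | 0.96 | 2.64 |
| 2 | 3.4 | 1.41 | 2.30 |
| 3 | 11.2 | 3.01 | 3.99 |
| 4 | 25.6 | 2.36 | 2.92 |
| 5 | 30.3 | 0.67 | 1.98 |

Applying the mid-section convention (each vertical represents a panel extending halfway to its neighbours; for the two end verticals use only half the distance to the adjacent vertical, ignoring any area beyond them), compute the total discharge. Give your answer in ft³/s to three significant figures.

225 ft³/s

w_1 = (3.4 − 0.0)/2 = 1.7 ft; q_1 = 2.64 × 0.96 × 1.7 = 4.308 ft³/s
w_2 = (11.2 − 0.0)/2 = 5.6 ft; q_2 = 2.30 × 1.41 × 5.6 = 18.16 ft³/s
w_3 = (25.6 − 3.4)/2 = 11.1 ft; q_3 = 3.99 × 3.01 × 11.1 = 133.3 ft³/s
w_4 = (30.3 − 11.2)/2 = 9.55 ft; q_4 = 2.92 × 2.36 × 9.55 = 65.81 ft³/s
w_5 = (30.3 − 25.6)/2 = 2.35 ft; q_5 = 1.98 × 0.67 × 2.35 = 3.118 ft³/s
Q = Σ qᵢ = 224.7 ft³/s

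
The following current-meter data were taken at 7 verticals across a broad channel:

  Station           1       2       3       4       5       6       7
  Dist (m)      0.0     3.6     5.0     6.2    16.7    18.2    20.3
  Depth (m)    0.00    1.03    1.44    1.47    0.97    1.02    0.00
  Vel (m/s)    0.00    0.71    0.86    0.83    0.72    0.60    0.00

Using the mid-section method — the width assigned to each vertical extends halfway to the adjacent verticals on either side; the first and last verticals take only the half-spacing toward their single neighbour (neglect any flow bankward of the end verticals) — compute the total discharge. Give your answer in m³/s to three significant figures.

w_2 = (5.0 − 0.0)/2 = 2.5 m; q_2 = 0.71 × 1.03 × 2.5 = 1.828 m³/s
w_3 = (6.2 − 3.6)/2 = 1.3 m; q_3 = 0.86 × 1.44 × 1.3 = 1.610 m³/s
w_4 = (16.7 − 5.0)/2 = 5.85 m; q_4 = 0.83 × 1.47 × 5.85 = 7.138 m³/s
w_5 = (18.2 − 6.2)/2 = 6 m; q_5 = 0.72 × 0.97 × 6 = 4.190 m³/s
w_6 = (20.3 − 16.7)/2 = 1.8 m; q_6 = 0.60 × 1.02 × 1.8 = 1.102 m³/s
Stations 1, 7 contribute zero (depth or velocity is 0).
Q = Σ qᵢ = 15.87 m³/s

15.9 m³/s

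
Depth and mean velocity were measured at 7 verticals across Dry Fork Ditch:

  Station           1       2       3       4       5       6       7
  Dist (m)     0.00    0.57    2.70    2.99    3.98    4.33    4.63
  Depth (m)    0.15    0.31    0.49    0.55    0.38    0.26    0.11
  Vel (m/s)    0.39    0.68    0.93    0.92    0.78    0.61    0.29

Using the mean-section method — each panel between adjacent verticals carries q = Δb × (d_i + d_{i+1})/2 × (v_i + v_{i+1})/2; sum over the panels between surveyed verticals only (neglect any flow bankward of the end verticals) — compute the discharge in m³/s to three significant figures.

1.39 m³/s

Panel 1-2: Δb = 0.57 m, d̄ = (0.15+0.31)/2 = 0.23, v̄ = (0.39+0.68)/2 = 0.535 → q = 0.57×0.23×0.535 = 0.07014 m³/s
Panel 2-3: Δb = 2.13 m, d̄ = (0.31+0.49)/2 = 0.4, v̄ = (0.68+0.93)/2 = 0.805 → q = 2.13×0.4×0.805 = 0.6859 m³/s
Panel 3-4: Δb = 0.29 m, d̄ = (0.49+0.55)/2 = 0.52, v̄ = (0.93+0.92)/2 = 0.925 → q = 0.29×0.52×0.925 = 0.1395 m³/s
Panel 4-5: Δb = 0.99 m, d̄ = (0.55+0.38)/2 = 0.465, v̄ = (0.92+0.78)/2 = 0.85 → q = 0.99×0.465×0.85 = 0.3913 m³/s
Panel 5-6: Δb = 0.35 m, d̄ = (0.38+0.26)/2 = 0.32, v̄ = (0.78+0.61)/2 = 0.695 → q = 0.35×0.32×0.695 = 0.07784 m³/s
Panel 6-7: Δb = 0.3 m, d̄ = (0.26+0.11)/2 = 0.185, v̄ = (0.61+0.29)/2 = 0.45 → q = 0.3×0.185×0.45 = 0.02498 m³/s
Q = Σ q = 1.390 m³/s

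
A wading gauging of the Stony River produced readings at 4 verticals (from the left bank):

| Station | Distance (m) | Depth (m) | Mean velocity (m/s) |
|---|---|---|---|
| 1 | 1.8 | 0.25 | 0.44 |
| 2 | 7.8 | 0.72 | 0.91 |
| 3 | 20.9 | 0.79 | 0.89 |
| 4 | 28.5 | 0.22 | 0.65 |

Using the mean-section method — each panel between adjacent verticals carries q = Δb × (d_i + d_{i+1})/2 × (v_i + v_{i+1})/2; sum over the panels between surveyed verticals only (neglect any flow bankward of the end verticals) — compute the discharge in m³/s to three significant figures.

Panel 1-2: Δb = 6 m, d̄ = (0.25+0.72)/2 = 0.485, v̄ = (0.44+0.91)/2 = 0.675 → q = 6×0.485×0.675 = 1.964 m³/s
Panel 2-3: Δb = 13.1 m, d̄ = (0.72+0.79)/2 = 0.755, v̄ = (0.91+0.89)/2 = 0.9 → q = 13.1×0.755×0.9 = 8.901 m³/s
Panel 3-4: Δb = 7.6 m, d̄ = (0.79+0.22)/2 = 0.505, v̄ = (0.89+0.65)/2 = 0.77 → q = 7.6×0.505×0.77 = 2.955 m³/s
Q = Σ q = 13.82 m³/s

13.8 m³/s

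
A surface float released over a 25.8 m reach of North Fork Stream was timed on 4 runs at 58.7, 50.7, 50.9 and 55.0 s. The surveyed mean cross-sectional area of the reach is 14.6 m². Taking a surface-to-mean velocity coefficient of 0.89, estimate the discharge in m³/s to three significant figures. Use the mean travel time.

t̄ = (58.7 + 50.7 + 50.9 + 55.0) / 4 = 53.825 s
v_surface = L / t̄ = 25.8 / 53.825 = 0.4793 m/s
v_mean = 0.89 × 0.4793 = 0.4266 m/s
Q = A × v_mean = 14.6 × 0.4266 = 6.228 m³/s

6.23 m³/s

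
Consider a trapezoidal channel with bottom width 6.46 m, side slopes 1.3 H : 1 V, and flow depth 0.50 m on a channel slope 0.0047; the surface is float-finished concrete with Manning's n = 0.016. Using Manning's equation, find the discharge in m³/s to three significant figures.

A = (b + z·y)·y = (6.46 + 1.3×0.50)×0.50 = 3.555 m²
P = b + 2y√(1+z²) = 6.46 + 2×0.50×√(1+1.3²) = 8.100 m
R = A/P = 3.555/8.100 = 0.4389 m
Q = (1/n)·A·R^(2/3)·S^(1/2) = (1/0.016) × 3.555 × 0.4389^(2/3) × 0.0047^(1/2) = 8.797 m³/s

8.80 m³/s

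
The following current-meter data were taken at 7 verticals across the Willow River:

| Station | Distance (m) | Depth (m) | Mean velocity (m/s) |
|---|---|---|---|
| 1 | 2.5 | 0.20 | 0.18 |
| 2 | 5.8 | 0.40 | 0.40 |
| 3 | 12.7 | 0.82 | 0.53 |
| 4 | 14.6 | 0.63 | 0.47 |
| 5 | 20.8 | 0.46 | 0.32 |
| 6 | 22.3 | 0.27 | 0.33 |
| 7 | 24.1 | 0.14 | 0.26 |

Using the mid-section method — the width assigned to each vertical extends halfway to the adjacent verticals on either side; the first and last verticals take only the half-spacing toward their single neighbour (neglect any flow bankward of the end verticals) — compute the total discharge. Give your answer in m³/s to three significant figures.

4.73 m³/s

w_1 = (5.8 − 2.5)/2 = 1.65 m; q_1 = 0.18 × 0.20 × 1.65 = 0.05940 m³/s
w_2 = (12.7 − 2.5)/2 = 5.1 m; q_2 = 0.40 × 0.40 × 5.1 = 0.8160 m³/s
w_3 = (14.6 − 5.8)/2 = 4.4 m; q_3 = 0.53 × 0.82 × 4.4 = 1.912 m³/s
w_4 = (20.8 − 12.7)/2 = 4.05 m; q_4 = 0.47 × 0.63 × 4.05 = 1.199 m³/s
w_5 = (22.3 − 14.6)/2 = 3.85 m; q_5 = 0.32 × 0.46 × 3.85 = 0.5667 m³/s
w_6 = (24.1 − 20.8)/2 = 1.65 m; q_6 = 0.33 × 0.27 × 1.65 = 0.1470 m³/s
w_7 = (24.1 − 22.3)/2 = 0.9 m; q_7 = 0.26 × 0.14 × 0.9 = 0.03276 m³/s
Q = Σ qᵢ = 4.733 m³/s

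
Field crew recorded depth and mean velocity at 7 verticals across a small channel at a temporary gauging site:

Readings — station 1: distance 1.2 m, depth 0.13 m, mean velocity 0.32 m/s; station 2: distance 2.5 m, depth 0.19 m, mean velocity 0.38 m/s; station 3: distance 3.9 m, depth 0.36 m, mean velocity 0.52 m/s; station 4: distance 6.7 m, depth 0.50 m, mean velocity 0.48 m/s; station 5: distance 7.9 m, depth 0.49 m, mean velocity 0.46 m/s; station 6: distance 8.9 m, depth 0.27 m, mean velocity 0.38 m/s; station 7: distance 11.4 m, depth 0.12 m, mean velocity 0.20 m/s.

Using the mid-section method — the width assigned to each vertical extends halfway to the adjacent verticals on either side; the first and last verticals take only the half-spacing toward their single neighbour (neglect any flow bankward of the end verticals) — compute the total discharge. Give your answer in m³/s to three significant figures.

w_1 = (2.5 − 1.2)/2 = 0.65 m; q_1 = 0.32 × 0.13 × 0.65 = 0.02704 m³/s
w_2 = (3.9 − 1.2)/2 = 1.35 m; q_2 = 0.38 × 0.19 × 1.35 = 0.09747 m³/s
w_3 = (6.7 − 2.5)/2 = 2.1 m; q_3 = 0.52 × 0.36 × 2.1 = 0.3931 m³/s
w_4 = (7.9 − 3.9)/2 = 2 m; q_4 = 0.48 × 0.50 × 2 = 0.4800 m³/s
w_5 = (8.9 − 6.7)/2 = 1.1 m; q_5 = 0.46 × 0.49 × 1.1 = 0.2479 m³/s
w_6 = (11.4 − 7.9)/2 = 1.75 m; q_6 = 0.38 × 0.27 × 1.75 = 0.1796 m³/s
w_7 = (11.4 − 8.9)/2 = 1.25 m; q_7 = 0.20 × 0.12 × 1.25 = 0.03000 m³/s
Q = Σ qᵢ = 1.455 m³/s

1.46 m³/s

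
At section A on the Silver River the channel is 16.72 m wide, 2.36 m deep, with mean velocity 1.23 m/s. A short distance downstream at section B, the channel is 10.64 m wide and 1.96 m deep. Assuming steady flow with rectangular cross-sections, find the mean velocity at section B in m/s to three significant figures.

Q = A₁V₁ = (16.72×2.36) × 1.23 = 48.53 m³/s
A₂ = 10.64 × 1.96 = 20.85 m²
V₂ = Q/A₂ = 48.53/20.85 = 2.327 m/s

2.33 m/s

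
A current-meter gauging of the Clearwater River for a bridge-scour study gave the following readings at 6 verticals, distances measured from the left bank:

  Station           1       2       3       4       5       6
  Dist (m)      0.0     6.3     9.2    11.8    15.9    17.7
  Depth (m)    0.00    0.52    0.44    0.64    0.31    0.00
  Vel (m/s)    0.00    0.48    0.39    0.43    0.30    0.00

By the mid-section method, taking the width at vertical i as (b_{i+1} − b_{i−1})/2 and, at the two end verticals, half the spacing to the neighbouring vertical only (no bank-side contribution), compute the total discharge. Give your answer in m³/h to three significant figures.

10100 m³/h

w_2 = (9.2 − 0.0)/2 = 4.6 m; q_2 = 0.48 × 0.52 × 4.6 = 1.148 m³/s
w_3 = (11.8 − 6.3)/2 = 2.75 m; q_3 = 0.39 × 0.44 × 2.75 = 0.4719 m³/s
w_4 = (15.9 − 9.2)/2 = 3.35 m; q_4 = 0.43 × 0.64 × 3.35 = 0.9219 m³/s
w_5 = (17.7 − 11.8)/2 = 2.95 m; q_5 = 0.30 × 0.31 × 2.95 = 0.2744 m³/s
Stations 1, 6 contribute zero (depth or velocity is 0).
Q = Σ qᵢ = 2.816 m³/s
= 2.816 × 3600 = 10140 m³/h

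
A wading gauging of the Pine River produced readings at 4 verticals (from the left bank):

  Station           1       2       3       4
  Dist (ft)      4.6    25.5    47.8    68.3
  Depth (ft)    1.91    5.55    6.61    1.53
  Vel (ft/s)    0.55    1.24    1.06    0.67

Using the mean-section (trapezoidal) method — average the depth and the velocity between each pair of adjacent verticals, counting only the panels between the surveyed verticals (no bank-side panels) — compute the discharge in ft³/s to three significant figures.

298 ft³/s

Panel 1-2: Δb = 20.9 ft, d̄ = (1.91+5.55)/2 = 3.73, v̄ = (0.55+1.24)/2 = 0.895 → q = 20.9×3.73×0.895 = 69.77 ft³/s
Panel 2-3: Δb = 22.3 ft, d̄ = (5.55+6.61)/2 = 6.08, v̄ = (1.24+1.06)/2 = 1.15 → q = 22.3×6.08×1.15 = 155.9 ft³/s
Panel 3-4: Δb = 20.5 ft, d̄ = (6.61+1.53)/2 = 4.07, v̄ = (1.06+0.67)/2 = 0.865 → q = 20.5×4.07×0.865 = 72.17 ft³/s
Q = Σ q = 297.9 ft³/s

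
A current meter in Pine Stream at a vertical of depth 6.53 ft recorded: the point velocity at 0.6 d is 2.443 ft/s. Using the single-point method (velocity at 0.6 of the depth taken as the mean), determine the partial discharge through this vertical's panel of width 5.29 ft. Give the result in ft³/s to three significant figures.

84.4 ft³/s

v̄ = v₀.₆ = 2.443 ft/s
q = v̄ × d × w = 2.443 × 6.53 × 5.29 = 84.39 ft³/s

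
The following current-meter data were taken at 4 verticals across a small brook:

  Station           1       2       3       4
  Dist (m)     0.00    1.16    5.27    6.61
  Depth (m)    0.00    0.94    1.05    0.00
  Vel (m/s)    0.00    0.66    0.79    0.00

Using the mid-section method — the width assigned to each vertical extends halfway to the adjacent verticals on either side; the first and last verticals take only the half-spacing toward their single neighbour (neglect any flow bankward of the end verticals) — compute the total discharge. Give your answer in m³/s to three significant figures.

w_2 = (5.27 − 0.00)/2 = 2.635 m; q_2 = 0.66 × 0.94 × 2.635 = 1.635 m³/s
w_3 = (6.61 − 1.16)/2 = 2.725 m; q_3 = 0.79 × 1.05 × 2.725 = 2.260 m³/s
Stations 1, 4 contribute zero (depth or velocity is 0).
Q = Σ qᵢ = 3.895 m³/s

3.90 m³/s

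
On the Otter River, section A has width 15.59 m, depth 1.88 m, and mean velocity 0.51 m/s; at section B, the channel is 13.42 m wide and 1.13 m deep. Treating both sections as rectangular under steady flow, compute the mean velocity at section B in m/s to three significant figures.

Q = A₁V₁ = (15.59×1.88) × 0.51 = 14.95 m³/s
A₂ = 13.42 × 1.13 = 15.16 m²
V₂ = Q/A₂ = 14.95/15.16 = 0.9857 m/s

0.986 m/s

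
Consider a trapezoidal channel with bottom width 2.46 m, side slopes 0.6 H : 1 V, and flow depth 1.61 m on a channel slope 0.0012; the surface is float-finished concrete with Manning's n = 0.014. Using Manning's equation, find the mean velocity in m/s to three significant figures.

2.29 m/s

A = (b + z·y)·y = (2.46 + 0.6×1.61)×1.61 = 5.516 m²
P = b + 2y√(1+z²) = 2.46 + 2×1.61×√(1+0.6²) = 6.215 m
R = A/P = 5.516/6.215 = 0.8875 m
Q = (1/n)·A·R^(2/3)·S^(1/2) = (1/0.014) × 5.516 × 0.8875^(2/3) × 0.0012^(1/2) = 12.60 m³/s
V = Q/A = 12.60/5.516 = 2.285 m/s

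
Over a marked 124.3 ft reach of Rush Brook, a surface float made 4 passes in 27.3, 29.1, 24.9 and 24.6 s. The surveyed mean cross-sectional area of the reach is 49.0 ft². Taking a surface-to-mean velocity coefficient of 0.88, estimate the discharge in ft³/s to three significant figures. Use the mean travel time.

t̄ = (27.3 + 29.1 + 24.9 + 24.6) / 4 = 26.475 s
v_surface = L / t̄ = 124.3 / 26.475 = 4.695 ft/s
v_mean = 0.88 × 4.695 = 4.132 ft/s
Q = A × v_mean = 49.0 × 4.132 = 202.4 ft³/s

202 ft³/s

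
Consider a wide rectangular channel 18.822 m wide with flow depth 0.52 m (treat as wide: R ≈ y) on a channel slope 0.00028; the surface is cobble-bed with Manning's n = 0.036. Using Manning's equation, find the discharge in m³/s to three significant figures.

A = b·y = 18.822 × 0.52 = 9.787 m²
Wide channel: R ≈ y = 0.52 m
Q = (1/n)·A·R^(2/3)·S^(1/2) = (1/0.036) × 9.787 × 0.5200^(2/3) × 0.00028^(1/2) = 2.942 m³/s

2.94 m³/s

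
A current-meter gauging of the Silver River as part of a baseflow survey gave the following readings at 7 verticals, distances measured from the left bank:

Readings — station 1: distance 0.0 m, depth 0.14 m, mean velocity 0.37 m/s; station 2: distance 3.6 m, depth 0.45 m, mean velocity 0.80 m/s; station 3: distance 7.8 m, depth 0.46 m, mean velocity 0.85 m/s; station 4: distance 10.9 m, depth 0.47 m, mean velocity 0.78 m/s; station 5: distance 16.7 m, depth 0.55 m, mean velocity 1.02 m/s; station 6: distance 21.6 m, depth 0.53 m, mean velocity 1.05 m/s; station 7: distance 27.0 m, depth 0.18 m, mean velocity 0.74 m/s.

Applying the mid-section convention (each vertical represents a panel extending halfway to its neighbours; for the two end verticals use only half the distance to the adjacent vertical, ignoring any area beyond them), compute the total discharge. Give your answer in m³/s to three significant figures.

10.8 m³/s

w_1 = (3.6 − 0.0)/2 = 1.8 m; q_1 = 0.37 × 0.14 × 1.8 = 0.09324 m³/s
w_2 = (7.8 − 0.0)/2 = 3.9 m; q_2 = 0.80 × 0.45 × 3.9 = 1.404 m³/s
w_3 = (10.9 − 3.6)/2 = 3.65 m; q_3 = 0.85 × 0.46 × 3.65 = 1.427 m³/s
w_4 = (16.7 − 7.8)/2 = 4.45 m; q_4 = 0.78 × 0.47 × 4.45 = 1.631 m³/s
w_5 = (21.6 − 10.9)/2 = 5.35 m; q_5 = 1.02 × 0.55 × 5.35 = 3.001 m³/s
w_6 = (27.0 − 16.7)/2 = 5.15 m; q_6 = 1.05 × 0.53 × 5.15 = 2.866 m³/s
w_7 = (27.0 − 21.6)/2 = 2.7 m; q_7 = 0.74 × 0.18 × 2.7 = 0.3596 m³/s
Q = Σ qᵢ = 10.78 m³/s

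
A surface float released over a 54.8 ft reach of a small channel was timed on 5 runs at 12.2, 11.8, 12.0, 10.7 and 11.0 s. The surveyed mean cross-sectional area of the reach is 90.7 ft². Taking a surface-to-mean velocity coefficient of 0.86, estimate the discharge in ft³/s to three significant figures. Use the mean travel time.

370 ft³/s

t̄ = (12.2 + 11.8 + 12.0 + 10.7 + 11.0) / 5 = 11.54 s
v_surface = L / t̄ = 54.8 / 11.54 = 4.749 ft/s
v_mean = 0.86 × 4.749 = 4.084 ft/s
Q = A × v_mean = 90.7 × 4.084 = 370.4 ft³/s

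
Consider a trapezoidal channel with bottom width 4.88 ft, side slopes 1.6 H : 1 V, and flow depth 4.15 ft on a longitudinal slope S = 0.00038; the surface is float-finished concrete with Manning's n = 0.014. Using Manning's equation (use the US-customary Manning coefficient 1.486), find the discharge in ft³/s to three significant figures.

A = (b + z·y)·y = (4.88 + 1.6×4.15)×4.15 = 47.81 ft²
P = b + 2y√(1+z²) = 4.88 + 2×4.15×√(1+1.6²) = 20.54 ft
R = A/P = 47.81/20.54 = 2.328 ft
Q = (1.486/n)·A·R^(2/3)·S^(1/2) = (1.486/0.014) × 47.81 × 2.328^(2/3) × 0.00038^(1/2) = 173.7 ft³/s

174 ft³/s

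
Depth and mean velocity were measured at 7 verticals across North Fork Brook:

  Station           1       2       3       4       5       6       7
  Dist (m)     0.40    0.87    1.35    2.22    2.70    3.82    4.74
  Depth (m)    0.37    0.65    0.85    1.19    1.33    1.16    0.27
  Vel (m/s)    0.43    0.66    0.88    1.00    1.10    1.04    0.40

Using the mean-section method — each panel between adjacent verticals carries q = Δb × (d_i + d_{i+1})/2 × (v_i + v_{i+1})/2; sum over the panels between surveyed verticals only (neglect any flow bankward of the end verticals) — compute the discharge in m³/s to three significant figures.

Panel 1-2: Δb = 0.47 m, d̄ = (0.37+0.65)/2 = 0.51, v̄ = (0.43+0.66)/2 = 0.545 → q = 0.47×0.51×0.545 = 0.1306 m³/s
Panel 2-3: Δb = 0.48 m, d̄ = (0.65+0.85)/2 = 0.75, v̄ = (0.66+0.88)/2 = 0.77 → q = 0.48×0.75×0.77 = 0.2772 m³/s
Panel 3-4: Δb = 0.87 m, d̄ = (0.85+1.19)/2 = 1.02, v̄ = (0.88+1.00)/2 = 0.94 → q = 0.87×1.02×0.94 = 0.8342 m³/s
Panel 4-5: Δb = 0.48 m, d̄ = (1.19+1.33)/2 = 1.26, v̄ = (1.00+1.10)/2 = 1.05 → q = 0.48×1.26×1.05 = 0.6350 m³/s
Panel 5-6: Δb = 1.12 m, d̄ = (1.33+1.16)/2 = 1.245, v̄ = (1.10+1.04)/2 = 1.07 → q = 1.12×1.245×1.07 = 1.492 m³/s
Panel 6-7: Δb = 0.92 m, d̄ = (1.16+0.27)/2 = 0.715, v̄ = (1.04+0.40)/2 = 0.72 → q = 0.92×0.715×0.72 = 0.4736 m³/s
Q = Σ q = 3.843 m³/s

3.84 m³/s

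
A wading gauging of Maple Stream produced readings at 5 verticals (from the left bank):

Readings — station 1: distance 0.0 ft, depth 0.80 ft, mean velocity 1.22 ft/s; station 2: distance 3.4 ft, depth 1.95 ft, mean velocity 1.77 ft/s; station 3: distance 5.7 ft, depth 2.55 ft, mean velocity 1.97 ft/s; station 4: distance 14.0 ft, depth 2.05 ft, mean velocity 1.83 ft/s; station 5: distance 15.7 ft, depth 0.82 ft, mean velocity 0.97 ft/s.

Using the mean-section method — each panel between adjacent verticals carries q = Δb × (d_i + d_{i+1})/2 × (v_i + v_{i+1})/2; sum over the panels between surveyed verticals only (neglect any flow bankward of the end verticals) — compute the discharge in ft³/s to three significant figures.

56.4 ft³/s

Panel 1-2: Δb = 3.4 ft, d̄ = (0.80+1.95)/2 = 1.375, v̄ = (1.22+1.77)/2 = 1.495 → q = 3.4×1.375×1.495 = 6.989 ft³/s
Panel 2-3: Δb = 2.3 ft, d̄ = (1.95+2.55)/2 = 2.25, v̄ = (1.77+1.97)/2 = 1.87 → q = 2.3×2.25×1.87 = 9.677 ft³/s
Panel 3-4: Δb = 8.3 ft, d̄ = (2.55+2.05)/2 = 2.3, v̄ = (1.97+1.83)/2 = 1.9 → q = 8.3×2.3×1.9 = 36.27 ft³/s
Panel 4-5: Δb = 1.7 ft, d̄ = (2.05+0.82)/2 = 1.435, v̄ = (1.83+0.97)/2 = 1.4 → q = 1.7×1.435×1.4 = 3.415 ft³/s
Q = Σ q = 56.35 ft³/s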